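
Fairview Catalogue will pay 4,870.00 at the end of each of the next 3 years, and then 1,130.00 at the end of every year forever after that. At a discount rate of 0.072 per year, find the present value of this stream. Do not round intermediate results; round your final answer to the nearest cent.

25473.63

PV of 3-year annuity: 4,870.00 × [1 − (1+0.072)^−3] / 0.072 = 12733.86198
Perpetuity value at year 3: 1,130.00 / 0.072 = 15694.44444
PV of perpetuity: 15694.44444 / (1+0.072)^3 = 12739.77010
Total PV = 12733.86198 + 12739.77010 = 25473.63209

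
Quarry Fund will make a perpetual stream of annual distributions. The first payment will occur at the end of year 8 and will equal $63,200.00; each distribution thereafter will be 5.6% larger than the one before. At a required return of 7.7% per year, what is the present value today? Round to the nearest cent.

Value at end of year 7: C₁ / (r − g) = $63,200.00 / (0.077 − 0.056) = $3,009,523.8095
Discount to today: PV = $3,009,523.8095 / (1 + 0.077)^7 = $3,009,523.8095 / 1.680776 = $1,790,555.80

$1790555.80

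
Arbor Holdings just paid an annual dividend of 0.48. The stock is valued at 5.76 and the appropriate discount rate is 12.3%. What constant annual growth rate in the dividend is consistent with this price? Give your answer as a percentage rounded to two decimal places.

3.66%

P = D₀(1+g)/(r−g) ⇒ P(r−g) = D₀(1+g) ⇒ g(P+D₀) = P·r − D₀
g = (P·r − D₀)/(P + D₀) = (5.76×0.123 − 0.48) / (5.76 + 0.48) = 0.036615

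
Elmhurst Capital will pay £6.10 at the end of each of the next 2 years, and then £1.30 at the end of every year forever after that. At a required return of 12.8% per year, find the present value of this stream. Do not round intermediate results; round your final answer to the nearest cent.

£18.18

PV of 2-year annuity: £6.10 × [1 − (1+0.128)^−2] / 0.128 = 10.20195
Perpetuity value at year 2: £1.30 / 0.128 = 10.15625
PV of perpetuity: 10.15625 / (1+0.128)^2 = 7.98206
Total PV = 10.20195 + 7.98206 = 18.18402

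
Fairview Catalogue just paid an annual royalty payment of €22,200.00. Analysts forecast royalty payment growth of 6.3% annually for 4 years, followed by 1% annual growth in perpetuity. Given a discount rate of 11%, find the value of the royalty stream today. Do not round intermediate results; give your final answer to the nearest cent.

€268378.29

D_1 = 23598.60000
D_2 = 25085.31180
D_3 = 26665.68644
D_4 = 28345.62469
Terminal value at year 4: TV = D_4×(1+g_2)/(r−g_2) = 28629.08094/0.1 = 286290.80936
P_0 = D_1/(1+r)^1 + D_2/(1+r)^2 + D_3/(1+r)^3 + D_4/(1+r)^4 + TV/(1+r)^4
    = 21260.00000 + 20359.80180 + 19497.72010 + 18672.14096 + 188588.62374 = 268378.28661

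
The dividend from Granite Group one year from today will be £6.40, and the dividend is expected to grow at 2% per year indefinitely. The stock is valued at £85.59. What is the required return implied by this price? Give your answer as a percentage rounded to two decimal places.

9.48%

P = D₁/(r − g) ⇒ r = D₁/P + g = £6.4000/£85.59 + 0.02 = 0.074775 + 0.02 = 0.094775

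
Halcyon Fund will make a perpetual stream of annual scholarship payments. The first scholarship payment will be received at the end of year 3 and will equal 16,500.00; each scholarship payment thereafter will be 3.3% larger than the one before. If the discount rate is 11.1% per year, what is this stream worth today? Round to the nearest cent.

Value at end of year 2: C₁ / (r − g) = 16,500.00 / (0.111 − 0.033) = 211,538.4615
Discount to today: PV = 211,538.4615 / (1 + 0.111)^2 = 211,538.4615 / 1.234321 = 171,380.43

171380.43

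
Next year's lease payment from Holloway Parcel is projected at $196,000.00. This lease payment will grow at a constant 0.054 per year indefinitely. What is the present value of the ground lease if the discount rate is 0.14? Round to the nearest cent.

$2279069.77

Growing perpetuity: P = D₁ / (r − g) = $196,000.0000 / (0.14 − 0.054) = $2,279,069.77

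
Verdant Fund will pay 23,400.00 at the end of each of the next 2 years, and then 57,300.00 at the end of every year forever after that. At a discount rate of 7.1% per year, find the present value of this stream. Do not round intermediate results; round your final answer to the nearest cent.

745835.29

PV of 2-year annuity: 23,400.00 × [1 − (1+0.071)^−2] / 0.071 = 42249.05649
Perpetuity value at year 2: 57,300.00 / 0.071 = 807042.25352
PV of perpetuity: 807042.25352 / (1+0.071)^2 = 703586.23059
Total PV = 42249.05649 + 703586.23059 = 745835.28707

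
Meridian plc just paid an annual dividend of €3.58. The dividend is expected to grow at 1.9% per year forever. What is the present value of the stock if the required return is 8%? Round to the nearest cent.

D₁ = D₀ × (1 + g) = €3.58 × 1.019 = €3.6480
Growing perpetuity: P = D₁ / (r − g) = €3.6480 / (0.08 − 0.019) = €59.80

€59.80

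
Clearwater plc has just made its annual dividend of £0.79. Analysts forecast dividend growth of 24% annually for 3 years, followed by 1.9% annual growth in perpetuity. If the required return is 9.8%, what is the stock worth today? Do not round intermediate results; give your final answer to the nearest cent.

D_1 = 0.97960
D_2 = 1.21470
D_3 = 1.50623
Terminal value at year 3: TV = D_3×(1+g_2)/(r−g_2) = 1.53485/0.079 = 19.42850
P_0 = D_1/(1+r)^1 + D_2/(1+r)^2 + D_3/(1+r)^3 + TV/(1+r)^3
    = 0.89217 + 1.00755 + 1.13785 + 14.67683 = 17.71439

£17.71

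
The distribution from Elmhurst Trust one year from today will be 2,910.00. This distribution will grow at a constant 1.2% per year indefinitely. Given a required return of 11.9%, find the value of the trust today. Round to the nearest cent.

27196.26

Growing perpetuity: P = D₁ / (r − g) = 2,910.0000 / (0.119 − 0.012) = 27,196.26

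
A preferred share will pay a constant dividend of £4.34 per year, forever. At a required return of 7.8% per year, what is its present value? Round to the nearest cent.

£55.64

Level perpetuity: PV = C / r = £4.34 / 0.078 = £55.64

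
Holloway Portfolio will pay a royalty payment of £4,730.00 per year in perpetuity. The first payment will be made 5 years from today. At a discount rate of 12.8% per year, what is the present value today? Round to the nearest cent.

Value at end of year 4: C / r = £4,730.00 / 0.128 = £36,953.1250
Discount to today: PV = £36,953.1250 / (1 + 0.128)^4 = £36,953.1250 / 1.618961 = £22,825.21

£22825.21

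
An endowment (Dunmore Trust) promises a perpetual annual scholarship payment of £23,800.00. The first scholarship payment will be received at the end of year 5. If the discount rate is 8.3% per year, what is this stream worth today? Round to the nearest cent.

£208441.91

Value at end of year 4: C / r = £23,800.00 / 0.083 = £286,746.9880
Discount to today: PV = £286,746.9880 / (1 + 0.083)^4 = £286,746.9880 / 1.375669 = £208,441.91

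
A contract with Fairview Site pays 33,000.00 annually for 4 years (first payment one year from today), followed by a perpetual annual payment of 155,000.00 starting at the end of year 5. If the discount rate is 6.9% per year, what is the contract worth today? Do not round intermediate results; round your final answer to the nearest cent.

PV of 4-year annuity: 33,000.00 × [1 − (1+0.069)^−4] / 0.069 = 112030.77568
Perpetuity value at year 4: 155,000.00 / 0.069 = 2246376.81159
PV of perpetuity: 2246376.81159 / (1+0.069)^4 = 1720171.65308
Total PV = 112030.77568 + 1720171.65308 = 1832202.42877

1832202.43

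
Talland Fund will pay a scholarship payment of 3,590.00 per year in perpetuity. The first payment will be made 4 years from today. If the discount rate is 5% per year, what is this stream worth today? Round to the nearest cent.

Value at end of year 3: C / r = 3,590.00 / 0.05 = 71,800.0000
Discount to today: PV = 71,800.0000 / (1 + 0.05)^3 = 71,800.0000 / 1.157625 = 62,023.54

62023.54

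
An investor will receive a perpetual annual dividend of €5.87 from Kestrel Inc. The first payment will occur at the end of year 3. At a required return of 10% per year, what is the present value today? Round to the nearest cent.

€48.51

Value at end of year 2: C / r = €5.87 / 0.1 = €58.7000
Discount to today: PV = €58.7000 / (1 + 0.1)^2 = €58.7000 / 1.210000 = €48.51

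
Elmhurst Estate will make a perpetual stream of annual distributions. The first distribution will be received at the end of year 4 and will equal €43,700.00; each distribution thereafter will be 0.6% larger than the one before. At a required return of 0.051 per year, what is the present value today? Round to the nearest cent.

Value at end of year 3: C₁ / (r − g) = €43,700.00 / (0.051 − 0.006) = €971,111.1111
Discount to today: PV = €971,111.1111 / (1 + 0.051)^3 = €971,111.1111 / 1.160936 = €836,490.04

€836490.04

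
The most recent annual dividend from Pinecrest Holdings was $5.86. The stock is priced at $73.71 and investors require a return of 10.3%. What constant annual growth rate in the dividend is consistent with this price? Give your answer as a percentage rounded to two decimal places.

2.18%

P = D₀(1+g)/(r−g) ⇒ P(r−g) = D₀(1+g) ⇒ g(P+D₀) = P·r − D₀
g = (P·r − D₀)/(P + D₀) = ($73.71×0.103 − $5.86) / ($73.71 + $5.86) = 0.021769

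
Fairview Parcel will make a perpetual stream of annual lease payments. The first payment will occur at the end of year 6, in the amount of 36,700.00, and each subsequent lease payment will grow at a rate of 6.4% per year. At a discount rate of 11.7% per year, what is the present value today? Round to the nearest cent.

398221.16

Value at end of year 5: C₁ / (r − g) = 36,700.00 / (0.117 − 0.064) = 692,452.8302
Discount to today: PV = 692,452.8302 / (1 + 0.117)^5 = 692,452.8302 / 1.738865 = 398,221.16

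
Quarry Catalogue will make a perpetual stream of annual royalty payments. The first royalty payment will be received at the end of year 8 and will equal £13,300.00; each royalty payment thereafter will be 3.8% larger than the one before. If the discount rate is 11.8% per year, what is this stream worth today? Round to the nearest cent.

Value at end of year 7: C₁ / (r − g) = £13,300.00 / (0.118 − 0.038) = £166,250.0000
Discount to today: PV = £166,250.0000 / (1 + 0.118)^7 = £166,250.0000 / 2.183195 = £76,149.85

£76149.85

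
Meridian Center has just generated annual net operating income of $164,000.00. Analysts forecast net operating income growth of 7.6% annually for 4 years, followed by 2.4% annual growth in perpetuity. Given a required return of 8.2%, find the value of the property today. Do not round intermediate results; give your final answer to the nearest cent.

$3478712.18

D_1 = 176464.00000
D_2 = 189875.26400
D_3 = 204305.78406
D_4 = 219833.02365
Terminal value at year 4: TV = D_4×(1+g_2)/(r−g_2) = 225109.01622/0.058 = 3881189.93484
P_0 = D_1/(1+r)^1 + D_2/(1+r)^2 + D_3/(1+r)^3 + D_4/(1+r)^4 + TV/(1+r)^4
    = 163090.57301 + 162186.18906 + 161286.82017 + 160392.43855 + 2831756.15639 = 3478712.17719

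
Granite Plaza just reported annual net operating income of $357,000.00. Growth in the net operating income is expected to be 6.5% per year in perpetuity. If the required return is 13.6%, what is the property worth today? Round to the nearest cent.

$5355000.00

D₁ = D₀ × (1 + g) = $357,000.00 × 1.065 = $380,205.0000
Growing perpetuity: P = D₁ / (r − g) = $380,205.0000 / (0.136 − 0.065) = $5,355,000.00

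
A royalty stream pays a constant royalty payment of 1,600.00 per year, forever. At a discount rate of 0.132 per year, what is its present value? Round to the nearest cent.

Level perpetuity: PV = C / r = 1,600.00 / 0.132 = 12,121.21

12121.21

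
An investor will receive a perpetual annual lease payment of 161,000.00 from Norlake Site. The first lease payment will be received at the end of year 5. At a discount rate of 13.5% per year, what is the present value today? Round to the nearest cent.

718635.49

Value at end of year 4: C / r = 161,000.00 / 0.135 = 1,192,592.5926
Discount to today: PV = 1,192,592.5926 / (1 + 0.135)^4 = 1,192,592.5926 / 1.659524 = 718,635.49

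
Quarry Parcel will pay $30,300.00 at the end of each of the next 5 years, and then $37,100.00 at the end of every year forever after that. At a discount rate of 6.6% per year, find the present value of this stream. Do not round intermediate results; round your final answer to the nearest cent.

$533938.69

PV of 5-year annuity: $30,300.00 × [1 − (1+0.066)^−5] / 0.066 = 125577.98392
Perpetuity value at year 5: $37,100.00 / 0.066 = 562121.21212
PV of perpetuity: 562121.21212 / (1+0.066)^5 = 408360.71036
Total PV = 125577.98392 + 408360.71036 = 533938.69428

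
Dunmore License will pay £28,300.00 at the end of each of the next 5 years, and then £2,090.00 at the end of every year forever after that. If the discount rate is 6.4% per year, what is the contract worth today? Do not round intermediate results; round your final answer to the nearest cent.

£141871.20

PV of 5-year annuity: £28,300.00 × [1 − (1+0.064)^−5] / 0.064 = 117923.80907
Perpetuity value at year 5: £2,090.00 / 0.064 = 32656.25000
PV of perpetuity: 32656.25000 / (1+0.064)^5 = 23947.38919
Total PV = 117923.80907 + 23947.38919 = 141871.19826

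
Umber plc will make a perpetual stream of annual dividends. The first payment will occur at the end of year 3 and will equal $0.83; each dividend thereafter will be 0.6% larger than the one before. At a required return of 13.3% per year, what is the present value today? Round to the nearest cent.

$5.09

Value at end of year 2: C₁ / (r − g) = $0.83 / (0.133 − 0.006) = $6.5354
Discount to today: PV = $6.5354 / (1 + 0.133)^2 = $6.5354 / 1.283689 = $5.09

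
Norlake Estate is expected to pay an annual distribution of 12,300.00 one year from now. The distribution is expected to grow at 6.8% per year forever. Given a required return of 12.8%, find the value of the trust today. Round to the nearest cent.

205000.00

Growing perpetuity: P = D₁ / (r − g) = 12,300.0000 / (0.128 − 0.068) = 205,000.00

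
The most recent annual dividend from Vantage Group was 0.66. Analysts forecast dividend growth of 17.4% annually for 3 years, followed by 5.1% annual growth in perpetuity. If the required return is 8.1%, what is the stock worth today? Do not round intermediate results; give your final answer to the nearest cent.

D_1 = 0.77484
D_2 = 0.90966
D_3 = 1.06794
Terminal value at year 3: TV = D_3×(1+g_2)/(r−g_2) = 1.12241/0.03 = 37.41362
P_0 = D_1/(1+r)^1 + D_2/(1+r)^2 + D_3/(1+r)^3 + TV/(1+r)^3
    = 0.71678 + 0.77845 + 0.84542 + 29.61779 = 31.95843

31.96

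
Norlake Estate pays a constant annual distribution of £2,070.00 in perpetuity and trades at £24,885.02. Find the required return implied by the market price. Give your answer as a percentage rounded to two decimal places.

P = C/r ⇒ r = C/P = £2,070.00/£24,885.02 = 0.083183

8.32%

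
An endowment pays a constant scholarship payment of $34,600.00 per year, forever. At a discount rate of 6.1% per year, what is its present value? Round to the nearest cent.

$567213.11

Level perpetuity: PV = C / r = $34,600.00 / 0.061 = $567,213.11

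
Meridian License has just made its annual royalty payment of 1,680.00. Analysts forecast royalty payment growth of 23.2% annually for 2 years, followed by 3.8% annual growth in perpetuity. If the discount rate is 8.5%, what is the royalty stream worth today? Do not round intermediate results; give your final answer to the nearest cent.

51911.42

D_1 = 2069.76000
D_2 = 2549.94432
Terminal value at year 2: TV = D_2×(1+g_2)/(r−g_2) = 2646.84220/0.047 = 56315.79158
P_0 = D_1/(1+r)^1 + D_2/(1+r)^2 + TV/(1+r)^2
    = 1907.61290 + 2166.06368 + 47837.74689 = 51911.42347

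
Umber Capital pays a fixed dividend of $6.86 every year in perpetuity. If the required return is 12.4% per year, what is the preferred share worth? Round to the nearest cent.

$55.32

Level perpetuity: PV = C / r = $6.86 / 0.124 = $55.32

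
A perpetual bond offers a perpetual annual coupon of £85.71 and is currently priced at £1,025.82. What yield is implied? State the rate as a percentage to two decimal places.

8.36%

P = C/r ⇒ r = C/P = £85.71/£1,025.82 = 0.083553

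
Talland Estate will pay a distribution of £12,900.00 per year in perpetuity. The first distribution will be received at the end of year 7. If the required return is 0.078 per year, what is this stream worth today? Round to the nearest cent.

£105385.91

Value at end of year 6: C / r = £12,900.00 / 0.078 = £165,384.6154
Discount to today: PV = £165,384.6154 / (1 + 0.078)^6 = £165,384.6154 / 1.569324 = £105,385.91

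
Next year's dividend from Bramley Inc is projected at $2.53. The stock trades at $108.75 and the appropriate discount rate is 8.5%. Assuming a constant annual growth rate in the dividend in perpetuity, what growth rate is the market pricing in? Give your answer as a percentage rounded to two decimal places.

6.17%

P = D₁/(r−g) ⇒ g = r − D₁/P = 0.085 − $2.53/$108.75 = 0.061736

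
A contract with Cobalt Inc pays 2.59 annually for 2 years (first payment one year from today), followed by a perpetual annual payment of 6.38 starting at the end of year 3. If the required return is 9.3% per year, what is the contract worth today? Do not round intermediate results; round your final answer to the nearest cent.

61.96

PV of 2-year annuity: 2.59 × [1 − (1+0.093)^−2] / 0.093 = 4.53763
Perpetuity value at year 2: 6.38 / 0.093 = 68.60215
PV of perpetuity: 68.60215 / (1+0.093)^2 = 57.42452
Total PV = 4.53763 + 57.42452 = 61.96215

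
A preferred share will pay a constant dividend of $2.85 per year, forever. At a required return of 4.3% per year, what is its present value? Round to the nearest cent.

Level perpetuity: PV = C / r = $2.85 / 0.043 = $66.28

$66.28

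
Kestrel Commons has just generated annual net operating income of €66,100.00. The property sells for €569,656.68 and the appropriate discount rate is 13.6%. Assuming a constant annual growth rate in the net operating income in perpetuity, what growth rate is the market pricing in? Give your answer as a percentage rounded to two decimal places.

1.79%

P = D₀(1+g)/(r−g) ⇒ P(r−g) = D₀(1+g) ⇒ g(P+D₀) = P·r − D₀
g = (P·r − D₀)/(P + D₀) = (€569,656.68×0.136 − €66,100.00) / (€569,656.68 + €66,100.00) = 0.017889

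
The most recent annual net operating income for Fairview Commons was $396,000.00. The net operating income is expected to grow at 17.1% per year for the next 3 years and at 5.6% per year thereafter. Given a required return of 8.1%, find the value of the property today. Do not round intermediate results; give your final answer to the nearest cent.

$22659445.33

D_1 = 463716.00000
D_2 = 543011.43600
D_3 = 635866.39156
Terminal value at year 3: TV = D_3×(1+g_2)/(r−g_2) = 671474.90948/0.025 = 26858996.37933
P_0 = D_1/(1+r)^1 + D_2/(1+r)^2 + D_3/(1+r)^3 + TV/(1+r)^3
    = 428969.47271 + 464683.85989 + 503371.69282 + 21262420.30455 = 22659445.32997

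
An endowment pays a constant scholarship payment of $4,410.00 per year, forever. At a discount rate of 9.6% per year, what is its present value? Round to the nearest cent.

Level perpetuity: PV = C / r = $4,410.00 / 0.096 = $45,937.50

$45937.50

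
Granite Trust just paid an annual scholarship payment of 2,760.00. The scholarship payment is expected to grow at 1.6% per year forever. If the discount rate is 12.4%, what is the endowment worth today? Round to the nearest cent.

25964.44

D₁ = D₀ × (1 + g) = 2,760.00 × 1.016 = 2,804.1600
Growing perpetuity: P = D₁ / (r − g) = 2,804.1600 / (0.124 − 0.016) = 25,964.44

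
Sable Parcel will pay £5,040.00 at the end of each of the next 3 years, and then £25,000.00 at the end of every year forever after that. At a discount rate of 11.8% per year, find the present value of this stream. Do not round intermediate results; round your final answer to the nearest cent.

£163758.61

PV of 3-year annuity: £5,040.00 × [1 − (1+0.118)^−3] / 0.118 = 12146.95461
Perpetuity value at year 3: £25,000.00 / 0.118 = 211864.40678
PV of perpetuity: 211864.40678 / (1+0.118)^3 = 151611.65576
Total PV = 12146.95461 + 151611.65576 = 163758.61036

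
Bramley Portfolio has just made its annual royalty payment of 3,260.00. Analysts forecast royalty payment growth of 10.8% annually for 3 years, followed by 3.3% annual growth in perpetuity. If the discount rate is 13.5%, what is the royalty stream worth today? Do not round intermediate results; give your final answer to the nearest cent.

D_1 = 3612.08000
D_2 = 4002.18464
D_3 = 4434.42058
Terminal value at year 3: TV = D_3×(1+g_2)/(r−g_2) = 4580.75646/0.102 = 44909.37706
P_0 = D_1/(1+r)^1 + D_2/(1+r)^2 + D_3/(1+r)^3 + TV/(1+r)^3
    = 3182.44934 + 3106.74350 + 3032.83858 + 30714.92410 = 40036.95552

40036.96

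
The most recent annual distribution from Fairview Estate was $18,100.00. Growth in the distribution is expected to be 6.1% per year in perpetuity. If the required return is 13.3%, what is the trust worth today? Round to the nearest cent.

D₁ = D₀ × (1 + g) = $18,100.00 × 1.061 = $19,204.1000
Growing perpetuity: P = D₁ / (r − g) = $19,204.1000 / (0.133 − 0.061) = $266,723.61

$266723.61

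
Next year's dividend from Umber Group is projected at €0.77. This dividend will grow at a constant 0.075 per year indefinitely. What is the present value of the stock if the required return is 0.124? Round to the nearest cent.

€15.71

Growing perpetuity: P = D₁ / (r − g) = €0.7700 / (0.124 − 0.075) = €15.71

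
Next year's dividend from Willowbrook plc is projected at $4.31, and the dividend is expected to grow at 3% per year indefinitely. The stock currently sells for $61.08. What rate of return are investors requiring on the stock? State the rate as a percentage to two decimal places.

P = D₁/(r − g) ⇒ r = D₁/P + g = $4.3100/$61.08 + 0.03 = 0.070563 + 0.03 = 0.100563

10.06%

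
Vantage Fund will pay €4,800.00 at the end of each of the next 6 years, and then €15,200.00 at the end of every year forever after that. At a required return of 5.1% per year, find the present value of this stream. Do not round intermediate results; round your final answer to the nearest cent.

€245420.41

PV of 6-year annuity: €4,800.00 × [1 − (1+0.051)^−6] / 0.051 = 24285.60129
Perpetuity value at year 6: €15,200.00 / 0.051 = 298039.21569
PV of perpetuity: 298039.21569 / (1+0.051)^6 = 221134.81159
Total PV = 24285.60129 + 221134.81159 = 245420.41288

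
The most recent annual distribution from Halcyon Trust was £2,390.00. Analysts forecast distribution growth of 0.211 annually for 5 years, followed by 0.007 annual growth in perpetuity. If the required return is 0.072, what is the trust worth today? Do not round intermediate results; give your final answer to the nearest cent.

£85602.24

D_1 = 2894.29000
D_2 = 3504.98519
D_3 = 4244.53707
D_4 = 5140.13439
D_5 = 6224.70274
Terminal value at year 5: TV = D_5×(1+g_2)/(r−g_2) = 6268.27566/0.065 = 96435.01016
P_0 = D_1/(1+r)^1 + D_2/(1+r)^2 + D_3/(1+r)^3 + D_4/(1+r)^4 + D_5/(1+r)^5 + TV/(1+r)^5
    = 2699.89739 + 3049.97737 + 3445.45018 + 3892.20165 + 4396.88078 + 68117.82991 = 85602.23727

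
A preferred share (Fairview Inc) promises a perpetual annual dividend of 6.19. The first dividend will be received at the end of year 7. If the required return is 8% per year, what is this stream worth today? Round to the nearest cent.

Value at end of year 6: C / r = 6.19 / 0.08 = 77.3750
Discount to today: PV = 77.3750 / (1 + 0.08)^6 = 77.3750 / 1.586874 = 48.76

48.76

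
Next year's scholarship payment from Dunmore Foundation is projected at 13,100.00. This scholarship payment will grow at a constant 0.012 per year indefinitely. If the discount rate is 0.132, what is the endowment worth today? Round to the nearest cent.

109166.67

Growing perpetuity: P = D₁ / (r − g) = 13,100.0000 / (0.132 − 0.012) = 109,166.67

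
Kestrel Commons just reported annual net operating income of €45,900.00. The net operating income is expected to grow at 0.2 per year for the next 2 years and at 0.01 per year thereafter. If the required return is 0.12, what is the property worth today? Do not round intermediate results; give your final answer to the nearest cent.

€585672.08

D_1 = 55080.00000
D_2 = 66096.00000
Terminal value at year 2: TV = D_2×(1+g_2)/(r−g_2) = 66756.96000/0.11 = 606881.45455
P_0 = D_1/(1+r)^1 + D_2/(1+r)^2 + TV/(1+r)^2
    = 49178.57143 + 52691.32653 + 483802.17996 = 585672.07792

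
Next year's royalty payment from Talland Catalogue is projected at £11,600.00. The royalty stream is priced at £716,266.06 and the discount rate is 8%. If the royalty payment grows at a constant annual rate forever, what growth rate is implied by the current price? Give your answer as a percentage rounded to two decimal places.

6.38%

P = D₁/(r−g) ⇒ g = r − D₁/P = 0.08 − £11,600.00/£716,266.06 = 0.063805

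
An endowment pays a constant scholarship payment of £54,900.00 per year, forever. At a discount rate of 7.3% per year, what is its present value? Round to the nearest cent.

£752054.79

Level perpetuity: PV = C / r = £54,900.00 / 0.073 = £752,054.79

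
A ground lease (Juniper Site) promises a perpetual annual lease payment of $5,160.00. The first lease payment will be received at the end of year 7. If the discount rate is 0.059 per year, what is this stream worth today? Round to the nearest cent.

Value at end of year 6: C / r = $5,160.00 / 0.059 = $87,457.6271
Discount to today: PV = $87,457.6271 / (1 + 0.059)^6 = $87,457.6271 / 1.410509 = $62,004.32

$62004.32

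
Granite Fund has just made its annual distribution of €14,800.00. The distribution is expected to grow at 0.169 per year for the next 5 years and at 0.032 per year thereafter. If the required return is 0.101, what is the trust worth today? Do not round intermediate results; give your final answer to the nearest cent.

D_1 = 17301.20000
D_2 = 20225.10280
D_3 = 23643.14517
D_4 = 27638.83671
D_5 = 32309.80011
Terminal value at year 5: TV = D_5×(1+g_2)/(r−g_2) = 33343.71371/0.069 = 483242.22775
P_0 = D_1/(1+r)^1 + D_2/(1+r)^2 + D_3/(1+r)^3 + D_4/(1+r)^4 + D_5/(1+r)^5 + TV/(1+r)^5
    = 15714.07811 + 16684.61155 + 17715.08710 + 18809.20692 + 19970.90181 + 298695.22703 = 387589.11252

€387589.11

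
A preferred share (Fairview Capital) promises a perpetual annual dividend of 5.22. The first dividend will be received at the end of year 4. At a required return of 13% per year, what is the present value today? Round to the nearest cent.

Value at end of year 3: C / r = 5.22 / 0.13 = 40.1538
Discount to today: PV = 40.1538 / (1 + 0.13)^3 = 40.1538 / 1.442897 = 27.83

27.83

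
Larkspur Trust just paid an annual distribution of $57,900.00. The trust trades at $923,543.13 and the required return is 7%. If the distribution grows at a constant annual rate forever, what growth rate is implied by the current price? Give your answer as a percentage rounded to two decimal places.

0.69%

P = D₀(1+g)/(r−g) ⇒ P(r−g) = D₀(1+g) ⇒ g(P+D₀) = P·r − D₀
g = (P·r − D₀)/(P + D₀) = ($923,543.13×0.07 − $57,900.00) / ($923,543.13 + $57,900.00) = 0.006876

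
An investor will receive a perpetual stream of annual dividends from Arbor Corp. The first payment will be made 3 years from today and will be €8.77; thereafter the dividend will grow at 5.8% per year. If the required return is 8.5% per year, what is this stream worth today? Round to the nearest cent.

€275.92

Value at end of year 2: C₁ / (r − g) = €8.77 / (0.085 − 0.058) = €324.8148
Discount to today: PV = €324.8148 / (1 + 0.085)^2 = €324.8148 / 1.177225 = €275.92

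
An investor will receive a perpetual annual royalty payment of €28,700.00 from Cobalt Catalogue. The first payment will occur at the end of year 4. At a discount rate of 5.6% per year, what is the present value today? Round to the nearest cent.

€435213.26

Value at end of year 3: C / r = €28,700.00 / 0.056 = €512,500.0000
Discount to today: PV = €512,500.0000 / (1 + 0.056)^3 = €512,500.0000 / 1.177584 = €435,213.26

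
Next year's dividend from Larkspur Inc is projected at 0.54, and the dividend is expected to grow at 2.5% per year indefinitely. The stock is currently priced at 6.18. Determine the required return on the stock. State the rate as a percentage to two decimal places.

P = D₁/(r − g) ⇒ r = D₁/P + g = 0.5400/6.18 + 0.025 = 0.087379 + 0.025 = 0.112379

11.24%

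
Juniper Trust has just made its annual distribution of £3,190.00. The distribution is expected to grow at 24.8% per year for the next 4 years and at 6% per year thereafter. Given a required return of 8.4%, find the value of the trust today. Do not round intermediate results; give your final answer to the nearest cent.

£265902.51

D_1 = 3981.12000
D_2 = 4968.43776
D_3 = 6200.61032
D_4 = 7738.36168
Terminal value at year 4: TV = D_4×(1+g_2)/(r−g_2) = 8202.66339/0.024 = 341777.64109
P_0 = D_1/(1+r)^1 + D_2/(1+r)^2 + D_3/(1+r)^3 + D_4/(1+r)^4 + TV/(1+r)^4
    = 3672.61993 + 4228.25615 + 4867.95542 + 5604.43576 + 247529.24615 = 265902.51341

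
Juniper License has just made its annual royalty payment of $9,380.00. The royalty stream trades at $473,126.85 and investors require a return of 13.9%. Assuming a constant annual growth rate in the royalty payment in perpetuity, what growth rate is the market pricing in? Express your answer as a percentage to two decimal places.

11.69%

P = D₀(1+g)/(r−g) ⇒ P(r−g) = D₀(1+g) ⇒ g(P+D₀) = P·r − D₀
g = (P·r − D₀)/(P + D₀) = ($473,126.85×0.139 − $9,380.00) / ($473,126.85 + $9,380.00) = 0.116858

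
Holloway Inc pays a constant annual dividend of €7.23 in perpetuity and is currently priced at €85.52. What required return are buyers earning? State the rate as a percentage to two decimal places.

8.45%

P = C/r ⇒ r = C/P = €7.23/€85.52 = 0.084542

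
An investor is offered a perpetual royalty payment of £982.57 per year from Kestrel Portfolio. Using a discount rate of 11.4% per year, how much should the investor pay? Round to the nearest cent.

Level perpetuity: PV = C / r = £982.57 / 0.114 = £8,619.04

£8619.04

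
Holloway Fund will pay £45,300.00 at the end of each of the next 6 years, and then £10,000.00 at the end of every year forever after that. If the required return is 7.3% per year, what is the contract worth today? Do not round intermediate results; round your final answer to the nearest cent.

PV of 6-year annuity: £45,300.00 × [1 − (1+0.073)^−6] / 0.073 = 213938.92377
Perpetuity value at year 6: £10,000.00 / 0.073 = 136986.30137
PV of perpetuity: 136986.30137 / (1+0.073)^6 = 89759.16588
Total PV = 213938.92377 + 89759.16588 = 303698.08965

£303698.09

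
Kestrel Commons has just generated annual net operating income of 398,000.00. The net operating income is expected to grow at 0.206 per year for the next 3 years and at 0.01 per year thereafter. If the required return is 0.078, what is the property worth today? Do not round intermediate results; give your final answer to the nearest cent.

9777815.53

D_1 = 479988.00000
D_2 = 578865.52800
D_3 = 698111.82677
Terminal value at year 3: TV = D_3×(1+g_2)/(r−g_2) = 705092.94504/0.068 = 10369013.89758
P_0 = D_1/(1+r)^1 + D_2/(1+r)^2 + D_3/(1+r)^3 + TV/(1+r)^3
    = 445257.88497 + 498127.09580 + 557273.91237 + 8277156.63967 = 9777815.53282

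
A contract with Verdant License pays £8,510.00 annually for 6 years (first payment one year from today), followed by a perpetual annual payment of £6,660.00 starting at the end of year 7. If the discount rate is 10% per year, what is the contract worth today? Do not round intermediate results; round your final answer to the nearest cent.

£74657.23

PV of 6-year annuity: £8,510.00 × [1 − (1+0.1)^−6] / 0.1 = 37063.26855
Perpetuity value at year 6: £6,660.00 / 0.1 = 66600.00000
PV of perpetuity: 66600.00000 / (1+0.1)^6 = 37593.96374
Total PV = 37063.26855 + 37593.96374 = 74657.23229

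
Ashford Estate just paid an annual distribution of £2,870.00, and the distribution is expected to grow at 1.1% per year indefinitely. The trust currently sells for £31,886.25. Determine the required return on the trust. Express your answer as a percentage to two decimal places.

D₁ = £2,870.00 × 1.011 = £2,901.5700
P = D₁/(r − g) ⇒ r = D₁/P + g = £2,901.5700/£31,886.25 + 0.011 = 0.090998 + 0.011 = 0.101998

10.20%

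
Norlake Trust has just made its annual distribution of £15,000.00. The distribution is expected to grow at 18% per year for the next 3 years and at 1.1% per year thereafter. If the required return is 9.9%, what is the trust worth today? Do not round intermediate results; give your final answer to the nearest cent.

£265275.96

D_1 = 17700.00000
D_2 = 20886.00000
D_3 = 24645.48000
Terminal value at year 3: TV = D_3×(1+g_2)/(r−g_2) = 24916.58028/0.088 = 283142.95773
P_0 = D_1/(1+r)^1 + D_2/(1+r)^2 + D_3/(1+r)^3 + TV/(1+r)^3
    = 16105.55050 + 17292.58379 + 18567.10544 + 213310.72272 = 265275.96245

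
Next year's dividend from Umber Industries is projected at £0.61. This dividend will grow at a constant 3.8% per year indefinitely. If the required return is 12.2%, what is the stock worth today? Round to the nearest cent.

£7.26

Growing perpetuity: P = D₁ / (r − g) = £0.6100 / (0.122 − 0.038) = £7.26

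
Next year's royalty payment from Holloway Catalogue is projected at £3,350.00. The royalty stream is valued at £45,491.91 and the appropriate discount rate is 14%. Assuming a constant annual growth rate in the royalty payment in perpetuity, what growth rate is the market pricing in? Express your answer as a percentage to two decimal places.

6.64%

P = D₁/(r−g) ⇒ g = r − D₁/P = 0.14 − £3,350.00/£45,491.91 = 0.066361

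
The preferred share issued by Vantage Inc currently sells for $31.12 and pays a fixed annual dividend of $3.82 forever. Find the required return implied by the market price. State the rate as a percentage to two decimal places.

12.28%

P = C/r ⇒ r = C/P = $3.82/$31.12 = 0.122751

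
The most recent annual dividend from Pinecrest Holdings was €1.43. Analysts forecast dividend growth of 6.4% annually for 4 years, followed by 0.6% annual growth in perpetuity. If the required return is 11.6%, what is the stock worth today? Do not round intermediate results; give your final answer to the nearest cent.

D_1 = 1.52152
D_2 = 1.61890
D_3 = 1.72251
D_4 = 1.83275
Terminal value at year 4: TV = D_4×(1+g_2)/(r−g_2) = 1.84374/0.11 = 16.76131
P_0 = D_1/(1+r)^1 + D_2/(1+r)^2 + D_3/(1+r)^3 + D_4/(1+r)^4 + TV/(1+r)^4
    = 1.36337 + 1.29984 + 1.23928 + 1.18153 + 10.80565 = 15.88968

€15.89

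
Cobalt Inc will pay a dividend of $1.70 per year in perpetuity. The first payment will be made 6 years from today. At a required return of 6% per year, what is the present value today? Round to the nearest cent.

Value at end of year 5: C / r = $1.70 / 0.06 = $28.3333
Discount to today: PV = $28.3333 / (1 + 0.06)^5 = $28.3333 / 1.338226 = $21.17

$21.17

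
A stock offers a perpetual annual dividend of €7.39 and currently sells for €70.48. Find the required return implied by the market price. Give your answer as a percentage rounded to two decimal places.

P = C/r ⇒ r = C/P = €7.39/€70.48 = 0.104852

10.49%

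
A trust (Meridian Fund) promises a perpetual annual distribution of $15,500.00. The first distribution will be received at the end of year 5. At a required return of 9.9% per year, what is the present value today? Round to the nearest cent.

$107326.20

Value at end of year 4: C / r = $15,500.00 / 0.099 = $156,565.6566
Discount to today: PV = $156,565.6566 / (1 + 0.099)^4 = $156,565.6566 / 1.458783 = $107,326.20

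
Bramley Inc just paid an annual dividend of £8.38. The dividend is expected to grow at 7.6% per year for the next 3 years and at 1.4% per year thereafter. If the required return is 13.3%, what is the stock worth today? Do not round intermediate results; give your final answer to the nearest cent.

£83.86

D_1 = 9.01688
D_2 = 9.70216
D_3 = 10.43953
Terminal value at year 3: TV = D_3×(1+g_2)/(r−g_2) = 10.58568/0.119 = 88.95530
P_0 = D_1/(1+r)^1 + D_2/(1+r)^2 + D_3/(1+r)^3 + TV/(1+r)^3
    = 7.95841 + 7.55803 + 7.17780 + 61.16206 = 83.85630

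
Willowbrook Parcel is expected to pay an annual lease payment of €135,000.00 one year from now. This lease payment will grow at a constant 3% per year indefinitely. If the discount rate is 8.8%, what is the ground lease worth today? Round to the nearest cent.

Growing perpetuity: P = D₁ / (r − g) = €135,000.0000 / (0.088 − 0.03) = €2,327,586.21

€2327586.21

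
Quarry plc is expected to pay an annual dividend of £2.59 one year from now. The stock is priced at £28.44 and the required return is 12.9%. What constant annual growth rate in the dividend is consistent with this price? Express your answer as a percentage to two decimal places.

P = D₁/(r−g) ⇒ g = r − D₁/P = 0.129 − £2.59/£28.44 = 0.037931

3.79%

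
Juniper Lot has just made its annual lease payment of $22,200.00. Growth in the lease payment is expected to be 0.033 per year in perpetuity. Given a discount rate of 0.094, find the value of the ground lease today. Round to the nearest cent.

D₁ = D₀ × (1 + g) = $22,200.00 × 1.033 = $22,932.6000
Growing perpetuity: P = D₁ / (r − g) = $22,932.6000 / (0.094 − 0.033) = $375,944.26

$375944.26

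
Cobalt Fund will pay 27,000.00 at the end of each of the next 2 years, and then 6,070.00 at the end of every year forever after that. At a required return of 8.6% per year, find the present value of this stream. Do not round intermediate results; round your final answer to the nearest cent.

PV of 2-year annuity: 27,000.00 × [1 − (1+0.086)^−2] / 0.086 = 47754.95254
Perpetuity value at year 2: 6,070.00 / 0.086 = 70581.39535
PV of perpetuity: 70581.39535 / (1+0.086)^2 = 59845.37454
Total PV = 47754.95254 + 59845.37454 = 107600.32707

107600.33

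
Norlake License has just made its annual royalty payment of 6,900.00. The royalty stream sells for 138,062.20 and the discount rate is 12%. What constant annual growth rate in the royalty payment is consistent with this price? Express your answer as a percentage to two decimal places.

P = D₀(1+g)/(r−g) ⇒ P(r−g) = D₀(1+g) ⇒ g(P+D₀) = P·r − D₀
g = (P·r − D₀)/(P + D₀) = (138,062.20×0.12 − 6,900.00) / (138,062.20 + 6,900.00) = 0.066690

6.67%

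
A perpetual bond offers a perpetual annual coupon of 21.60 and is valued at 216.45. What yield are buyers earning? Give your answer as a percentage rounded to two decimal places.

9.98%

P = C/r ⇒ r = C/P = 21.60/216.45 = 0.099792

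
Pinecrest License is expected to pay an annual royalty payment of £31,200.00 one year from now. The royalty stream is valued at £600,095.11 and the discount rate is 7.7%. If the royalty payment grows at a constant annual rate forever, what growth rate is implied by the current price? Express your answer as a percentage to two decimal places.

2.50%

P = D₁/(r−g) ⇒ g = r − D₁/P = 0.077 − £31,200.00/£600,095.11 = 0.025008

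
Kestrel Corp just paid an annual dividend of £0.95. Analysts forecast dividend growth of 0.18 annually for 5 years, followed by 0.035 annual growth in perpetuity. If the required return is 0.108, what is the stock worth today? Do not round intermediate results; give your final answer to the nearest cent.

£24.21

D_1 = 1.12100
D_2 = 1.32278
D_3 = 1.56088
D_4 = 1.84184
D_5 = 2.17337
Terminal value at year 5: TV = D_5×(1+g_2)/(r−g_2) = 2.24944/0.073 = 30.81422
P_0 = D_1/(1+r)^1 + D_2/(1+r)^2 + D_3/(1+r)^3 + D_4/(1+r)^4 + D_5/(1+r)^5 + TV/(1+r)^5
    = 1.01173 + 1.07748 + 1.14749 + 1.22206 + 1.30147 + 18.45238 = 24.21261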